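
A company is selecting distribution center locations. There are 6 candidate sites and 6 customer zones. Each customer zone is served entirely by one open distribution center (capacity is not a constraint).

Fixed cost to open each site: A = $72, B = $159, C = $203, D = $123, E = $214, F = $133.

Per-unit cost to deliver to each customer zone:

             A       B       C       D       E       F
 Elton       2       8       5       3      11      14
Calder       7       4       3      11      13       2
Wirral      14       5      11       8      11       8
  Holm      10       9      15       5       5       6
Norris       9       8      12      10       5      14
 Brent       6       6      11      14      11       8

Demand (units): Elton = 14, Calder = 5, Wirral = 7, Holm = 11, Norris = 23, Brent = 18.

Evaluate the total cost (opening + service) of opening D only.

Total cost: 813

Each customer zone is assigned to its cheapest site among the open ones.
{D}: Elton→D 3·14=42, Calder→D 11·5=55, Wirral→D 8·7=56, Holm→D 5·11=55, Norris→D 10·23=230, Brent→D 14·18=252. Service 690; fixed 123; total 813.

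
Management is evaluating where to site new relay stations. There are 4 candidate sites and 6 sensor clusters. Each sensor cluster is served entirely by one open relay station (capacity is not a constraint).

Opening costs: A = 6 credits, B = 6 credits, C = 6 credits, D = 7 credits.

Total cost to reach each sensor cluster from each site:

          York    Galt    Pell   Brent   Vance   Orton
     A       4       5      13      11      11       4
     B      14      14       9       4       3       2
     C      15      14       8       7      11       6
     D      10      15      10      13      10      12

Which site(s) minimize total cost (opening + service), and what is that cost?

For any fixed open set, each sensor cluster goes to its cheapest open site; total = fixed + service.
{A, B}: York→A 4, Galt→A 5, Pell→B 9, Brent→B 4, Vance→B 3, Orton→B 2. Service 27; fixed 12; total 39.
{A, B, C}: York→A 4, Galt→A 5, Pell→C 8, Brent→B 4, Vance→B 3, Orton→B 2. Service 26; fixed 18; total 44.
{A, B, D}: service 27 + fixed 19 = 46
{A, B, C, D}: service 26 + fixed 25 = 51
No other subset beats 39.

Open A and B; minimum total cost 39.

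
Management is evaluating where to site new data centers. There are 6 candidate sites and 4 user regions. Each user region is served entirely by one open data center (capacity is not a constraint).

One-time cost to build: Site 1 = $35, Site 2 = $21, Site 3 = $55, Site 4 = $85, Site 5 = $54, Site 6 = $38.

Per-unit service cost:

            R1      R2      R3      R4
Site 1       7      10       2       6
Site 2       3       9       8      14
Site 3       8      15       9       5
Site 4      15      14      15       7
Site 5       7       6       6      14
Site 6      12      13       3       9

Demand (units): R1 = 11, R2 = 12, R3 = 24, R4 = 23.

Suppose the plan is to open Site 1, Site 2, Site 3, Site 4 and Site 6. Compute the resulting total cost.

Each user region is assigned to its cheapest site among the open ones.
{Site 1, Site 2, Site 3, Site 4, Site 6}: R1→Site 2 3·11=33, R2→Site 2 9·12=108, R3→Site 1 2·24=48, R4→Site 3 5·23=115. Service 304; fixed 234; total 538.

Total cost: 538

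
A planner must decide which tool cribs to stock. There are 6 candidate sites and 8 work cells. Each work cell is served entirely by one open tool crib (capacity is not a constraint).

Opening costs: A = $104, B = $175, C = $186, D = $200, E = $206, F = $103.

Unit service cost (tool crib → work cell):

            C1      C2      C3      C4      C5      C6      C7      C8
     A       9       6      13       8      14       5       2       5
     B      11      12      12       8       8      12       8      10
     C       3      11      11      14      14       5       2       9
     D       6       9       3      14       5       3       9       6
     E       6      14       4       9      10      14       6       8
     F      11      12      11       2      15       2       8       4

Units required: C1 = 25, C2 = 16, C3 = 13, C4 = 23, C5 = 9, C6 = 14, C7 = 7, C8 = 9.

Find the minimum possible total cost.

For any fixed open set, each work cell goes to its cheapest open site; total = fixed + service.
{D, F}: C1→D 6·25=150, C2→D 9·16=144, C3→D 3·13=39, C4→F 2·23=46, C5→D 5·9=45, C6→F 2·14=28, C7→F 8·7=56, C8→F 4·9=36. Service 544; fixed 303; total 847.
{A, D, F}: service 454 + fixed 407 = 861
{C, D, F}: service 427 + fixed 489 = 916
{A, B, C, D, E, F}: service 379 + fixed 974 = 1353
No other subset beats 847.

Minimum total cost: 847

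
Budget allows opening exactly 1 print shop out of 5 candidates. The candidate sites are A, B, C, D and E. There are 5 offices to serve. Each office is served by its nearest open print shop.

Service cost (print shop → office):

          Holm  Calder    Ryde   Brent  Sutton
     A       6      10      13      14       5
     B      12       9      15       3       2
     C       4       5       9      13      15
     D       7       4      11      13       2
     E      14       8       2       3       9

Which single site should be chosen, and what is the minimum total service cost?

Choose E only; total service cost 36.

With exactly 1 open, each office uses its cheapest among the chosen.
{E}: Holm→E 14, Calder→E 8, Ryde→E 2, Brent→E 3, Sutton→E 9. Service cost 36.
{D}: service cost 37
{B}: service cost 41
Among all 5 size-1 choices, {E} is lowest.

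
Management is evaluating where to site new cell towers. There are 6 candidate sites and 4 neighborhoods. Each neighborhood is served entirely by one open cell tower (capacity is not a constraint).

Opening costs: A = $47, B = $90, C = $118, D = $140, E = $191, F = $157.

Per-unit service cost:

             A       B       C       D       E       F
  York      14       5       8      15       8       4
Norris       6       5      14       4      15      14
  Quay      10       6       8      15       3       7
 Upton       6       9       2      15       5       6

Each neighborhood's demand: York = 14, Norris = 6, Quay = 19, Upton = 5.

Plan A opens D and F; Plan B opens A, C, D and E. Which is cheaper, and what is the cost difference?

Plan A: {D, F}: York→F 4·14=56, Norris→D 4·6=24, Quay→F 7·19=133, Upton→F 6·5=30. Service 243; fixed 297; total 540.
Plan B: {A, C, D, E}: York→C 8·14=112, Norris→D 4·6=24, Quay→E 3·19=57, Upton→C 2·5=10. Service 203; fixed 496; total 699.
Difference: |540 − 699| = 159.

Plan A is cheaper by 159.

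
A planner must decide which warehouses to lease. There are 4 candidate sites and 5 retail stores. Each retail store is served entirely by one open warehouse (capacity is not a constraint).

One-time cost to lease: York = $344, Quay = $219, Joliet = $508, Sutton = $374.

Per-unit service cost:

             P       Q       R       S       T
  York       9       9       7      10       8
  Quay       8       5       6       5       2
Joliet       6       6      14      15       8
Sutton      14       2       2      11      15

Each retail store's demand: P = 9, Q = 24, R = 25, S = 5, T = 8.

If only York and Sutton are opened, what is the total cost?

Total cost: 1011

Each retail store is assigned to its cheapest site among the open ones.
{York, Sutton}: P→York 9·9=81, Q→Sutton 2·24=48, R→Sutton 2·25=50, S→York 10·5=50, T→York 8·8=64. Service 293; fixed 718; total 1011.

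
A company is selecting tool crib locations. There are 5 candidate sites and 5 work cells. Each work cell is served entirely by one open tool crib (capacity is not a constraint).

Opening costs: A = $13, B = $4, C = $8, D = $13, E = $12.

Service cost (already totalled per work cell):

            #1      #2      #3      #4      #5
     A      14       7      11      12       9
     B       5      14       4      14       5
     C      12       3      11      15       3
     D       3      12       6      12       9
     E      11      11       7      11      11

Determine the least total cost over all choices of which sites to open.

For any fixed open set, each work cell goes to its cheapest open site; total = fixed + service.
{B, C}: #1→B 5, #2→C 3, #3→B 4, #4→B 14, #5→C 3. Service 29; fixed 12; total 41.
{B}: service 42 + fixed 4 = 46
{C, D}: service 27 + fixed 21 = 48
{A, B, C, D, E}: service 24 + fixed 50 = 74
No other subset beats 41.

Minimum total cost: 41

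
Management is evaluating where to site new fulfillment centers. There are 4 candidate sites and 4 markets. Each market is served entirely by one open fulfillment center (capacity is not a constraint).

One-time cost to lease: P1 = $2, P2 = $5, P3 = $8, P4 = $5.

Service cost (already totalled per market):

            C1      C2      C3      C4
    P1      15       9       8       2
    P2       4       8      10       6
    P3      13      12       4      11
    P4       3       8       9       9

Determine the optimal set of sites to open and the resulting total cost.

Open P1 and P4; minimum total cost 28.

For any fixed open set, each market goes to its cheapest open site; total = fixed + service.
{P1, P4}: C1→P4 3, C2→P4 8, C3→P1 8, C4→P1 2. Service 21; fixed 7; total 28.
{P1, P2}: C1→P2 4, C2→P2 8, C3→P1 8, C4→P1 2. Service 22; fixed 7; total 29.
{P1, P3, P4}: C1→P4 3, C2→P4 8, C3→P3 4, C4→P1 2. Service 17; fixed 15; total 32.
{P1, P2, P3, P4}: service 17 + fixed 20 = 37
(All 15 nonempty subsets were checked; P1 and P4 is lowest.)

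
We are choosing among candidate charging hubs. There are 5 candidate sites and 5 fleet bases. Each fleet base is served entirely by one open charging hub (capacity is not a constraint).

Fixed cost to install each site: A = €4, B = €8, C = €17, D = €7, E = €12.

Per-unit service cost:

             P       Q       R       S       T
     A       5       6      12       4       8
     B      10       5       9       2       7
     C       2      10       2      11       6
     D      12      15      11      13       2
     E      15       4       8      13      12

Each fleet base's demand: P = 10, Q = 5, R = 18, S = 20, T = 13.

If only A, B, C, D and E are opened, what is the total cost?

Each fleet base is assigned to its cheapest site among the open ones.
{A, B, C, D, E}: P→C 2·10=20, Q→E 4·5=20, R→C 2·18=36, S→B 2·20=40, T→D 2·13=26. Service 142; fixed 48; total 190.

Total cost: 190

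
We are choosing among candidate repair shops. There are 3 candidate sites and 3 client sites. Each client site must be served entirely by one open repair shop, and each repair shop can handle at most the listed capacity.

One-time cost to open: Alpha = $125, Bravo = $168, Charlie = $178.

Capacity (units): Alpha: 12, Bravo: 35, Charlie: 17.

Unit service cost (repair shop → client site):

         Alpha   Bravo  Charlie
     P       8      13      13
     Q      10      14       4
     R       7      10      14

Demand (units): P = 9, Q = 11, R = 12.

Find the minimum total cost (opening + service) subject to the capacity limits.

Open {Bravo}: P→Bravo 13·9=117, Q→Bravo 14·11=154, R→Bravo 10·12=120.
Loads: Bravo carries 32/35. Service 391; fixed 168; total 559.
Next best feasible plan costs 627.

Minimum total cost: 559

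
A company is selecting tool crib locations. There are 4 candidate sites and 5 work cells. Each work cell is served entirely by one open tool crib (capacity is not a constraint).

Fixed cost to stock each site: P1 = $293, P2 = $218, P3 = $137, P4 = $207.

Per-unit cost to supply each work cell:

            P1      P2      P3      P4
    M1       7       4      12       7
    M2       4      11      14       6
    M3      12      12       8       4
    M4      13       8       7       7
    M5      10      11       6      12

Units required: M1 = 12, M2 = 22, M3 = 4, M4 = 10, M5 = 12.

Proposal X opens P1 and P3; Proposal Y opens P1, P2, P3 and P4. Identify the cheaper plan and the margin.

Proposal X: {P1, P3}: M1→P1 7·12=84, M2→P1 4·22=88, M3→P3 8·4=32, M4→P3 7·10=70, M5→P3 6·12=72. Service 346; fixed 430; total 776.
Proposal Y: {P1, P2, P3, P4}: M1→P2 4·12=48, M2→P1 4·22=88, M3→P4 4·4=16, M4→P3 7·10=70, M5→P3 6·12=72. Service 294; fixed 855; total 1149.
Difference: |776 − 1149| = 373.

Proposal X is cheaper by 373.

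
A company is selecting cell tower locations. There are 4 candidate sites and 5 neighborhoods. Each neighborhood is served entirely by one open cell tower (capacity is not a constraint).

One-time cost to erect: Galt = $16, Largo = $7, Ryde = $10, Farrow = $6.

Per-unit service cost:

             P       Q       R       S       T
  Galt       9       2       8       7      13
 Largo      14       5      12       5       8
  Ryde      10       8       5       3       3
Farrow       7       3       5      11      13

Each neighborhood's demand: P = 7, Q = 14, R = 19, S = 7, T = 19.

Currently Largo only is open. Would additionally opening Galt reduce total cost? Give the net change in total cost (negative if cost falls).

Yes — net change −137 (cost falls by 137).

Current service cost with {Largo}: 583.
Adding Galt: each neighborhood re-picks its cheapest; new service cost 430, saving 153.
Extra fixed cost: 16. Net change = 16 − 153 = -137.
(Totals: 590 → 453.)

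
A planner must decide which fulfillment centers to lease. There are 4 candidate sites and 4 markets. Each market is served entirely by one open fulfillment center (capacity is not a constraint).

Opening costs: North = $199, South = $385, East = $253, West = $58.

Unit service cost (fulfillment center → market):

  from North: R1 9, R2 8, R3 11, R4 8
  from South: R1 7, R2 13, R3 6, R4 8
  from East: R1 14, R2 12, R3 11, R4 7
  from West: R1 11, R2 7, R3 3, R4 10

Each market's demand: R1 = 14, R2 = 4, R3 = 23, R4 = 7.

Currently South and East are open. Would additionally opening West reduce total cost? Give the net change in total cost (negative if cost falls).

Yes — net change −31 (cost falls by 31).

Current service cost with {South, East}: 333.
Adding West: each market re-picks its cheapest; new service cost 244, saving 89.
Extra fixed cost: 58. Net change = 58 − 89 = -31.
(Totals: 971 → 940.)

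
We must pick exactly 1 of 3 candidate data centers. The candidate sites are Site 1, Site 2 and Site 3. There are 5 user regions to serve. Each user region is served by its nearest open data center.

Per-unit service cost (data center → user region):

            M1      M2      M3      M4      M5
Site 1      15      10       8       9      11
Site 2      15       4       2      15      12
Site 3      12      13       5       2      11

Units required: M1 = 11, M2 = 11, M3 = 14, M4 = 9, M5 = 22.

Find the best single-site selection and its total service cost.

With exactly 1 open, each user region uses its cheapest among the chosen.
{Site 3}: M1→Site 3 12·11=132, M2→Site 3 13·11=143, M3→Site 3 5·14=70, M4→Site 3 2·9=18, M5→Site 3 11·22=242. Service cost 605.
{Site 2}: service cost 636
{Site 1}: service cost 710
Among all 3 size-1 choices, {Site 3} is lowest.

Choose Site 3 only; total service cost 605.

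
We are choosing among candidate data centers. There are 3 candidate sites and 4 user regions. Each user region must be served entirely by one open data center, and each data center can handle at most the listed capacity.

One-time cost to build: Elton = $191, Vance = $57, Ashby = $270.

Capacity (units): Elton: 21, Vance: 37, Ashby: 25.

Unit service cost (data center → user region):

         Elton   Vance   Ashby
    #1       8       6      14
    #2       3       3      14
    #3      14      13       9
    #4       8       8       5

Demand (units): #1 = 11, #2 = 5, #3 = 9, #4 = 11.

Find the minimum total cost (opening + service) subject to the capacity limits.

Minimum total cost: 343

Open {Vance}: #1→Vance 6·11=66, #2→Vance 3·5=15, #3→Vance 13·9=117, #4→Vance 8·11=88.
Loads: Vance carries 36/37. Service 286; fixed 57; total 343.
Next best feasible plan costs 534.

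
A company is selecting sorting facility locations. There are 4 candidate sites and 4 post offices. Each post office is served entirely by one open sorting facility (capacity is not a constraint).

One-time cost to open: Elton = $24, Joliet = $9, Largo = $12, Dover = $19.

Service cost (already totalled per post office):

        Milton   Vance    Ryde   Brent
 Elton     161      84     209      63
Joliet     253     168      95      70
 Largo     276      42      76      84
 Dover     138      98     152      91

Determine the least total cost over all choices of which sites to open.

Minimum total cost: 366

For any fixed open set, each post office goes to its cheapest open site; total = fixed + service.
{Joliet, Largo, Dover}: Milton→Dover 138, Vance→Largo 42, Ryde→Largo 76, Brent→Joliet 70. Service 326; fixed 40; total 366.
{Largo, Dover}: Milton→Dover 138, Vance→Largo 42, Ryde→Largo 76, Brent→Largo 84. Service 340; fixed 31; total 371.
{Elton, Largo, Dover}: service 319 + fixed 55 = 374
{Elton, Joliet, Largo, Dover}: Milton→Dover 138, Vance→Largo 42, Ryde→Largo 76, Brent→Elton 63. Service 319; fixed 64; total 383.
No other subset beats 366.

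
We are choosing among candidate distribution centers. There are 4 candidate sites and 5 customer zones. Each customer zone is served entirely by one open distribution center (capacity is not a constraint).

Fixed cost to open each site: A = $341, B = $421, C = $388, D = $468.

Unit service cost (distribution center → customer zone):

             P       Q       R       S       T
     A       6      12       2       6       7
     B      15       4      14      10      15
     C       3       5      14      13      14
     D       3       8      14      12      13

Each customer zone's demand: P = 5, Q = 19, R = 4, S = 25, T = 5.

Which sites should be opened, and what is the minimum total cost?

Open A only; minimum total cost 792.

For any fixed open set, each customer zone goes to its cheapest open site; total = fixed + service.
{A}: P→A 6·5=30, Q→A 12·19=228, R→A 2·4=8, S→A 6·25=150, T→A 7·5=35. Service 451; fixed 341; total 792.
{C}: P→C 3·5=15, Q→C 5·19=95, R→C 14·4=56, S→C 13·25=325, T→C 14·5=70. Service 561; fixed 388; total 949.
{B}: service 532 + fixed 421 = 953
{A, B, C, D}: P→C 3·5=15, Q→B 4·19=76, R→A 2·4=8, S→A 6·25=150, T→A 7·5=35. Service 284; fixed 1618; total 1902.
No other subset beats 792.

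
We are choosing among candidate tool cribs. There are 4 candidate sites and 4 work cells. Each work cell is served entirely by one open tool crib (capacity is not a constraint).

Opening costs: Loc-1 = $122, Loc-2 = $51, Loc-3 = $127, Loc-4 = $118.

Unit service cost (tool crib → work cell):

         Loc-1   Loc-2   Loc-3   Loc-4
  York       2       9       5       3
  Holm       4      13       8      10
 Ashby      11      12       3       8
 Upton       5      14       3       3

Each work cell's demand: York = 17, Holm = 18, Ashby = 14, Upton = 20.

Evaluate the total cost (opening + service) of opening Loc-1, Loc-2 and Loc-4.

Total cost: 569

Each work cell is assigned to its cheapest site among the open ones.
{Loc-1, Loc-2, Loc-4}: York→Loc-1 2·17=34, Holm→Loc-1 4·18=72, Ashby→Loc-4 8·14=112, Upton→Loc-4 3·20=60. Service 278; fixed 291; total 569.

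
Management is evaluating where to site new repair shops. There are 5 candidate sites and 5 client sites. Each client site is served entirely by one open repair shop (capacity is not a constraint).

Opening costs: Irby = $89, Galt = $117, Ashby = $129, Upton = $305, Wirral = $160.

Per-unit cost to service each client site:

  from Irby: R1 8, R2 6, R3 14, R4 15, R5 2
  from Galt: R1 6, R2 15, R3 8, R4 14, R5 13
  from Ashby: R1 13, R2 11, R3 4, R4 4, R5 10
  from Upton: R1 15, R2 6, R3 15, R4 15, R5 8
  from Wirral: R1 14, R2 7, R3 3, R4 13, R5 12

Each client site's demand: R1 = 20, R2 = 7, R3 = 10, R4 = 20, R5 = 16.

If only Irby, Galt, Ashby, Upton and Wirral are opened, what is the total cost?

Each client site is assigned to its cheapest site among the open ones.
{Irby, Galt, Ashby, Upton, Wirral}: R1→Galt 6·20=120, R2→Irby 6·7=42, R3→Wirral 3·10=30, R4→Ashby 4·20=80, R5→Irby 2·16=32. Service 304; fixed 800; total 1104.

Total cost: 1104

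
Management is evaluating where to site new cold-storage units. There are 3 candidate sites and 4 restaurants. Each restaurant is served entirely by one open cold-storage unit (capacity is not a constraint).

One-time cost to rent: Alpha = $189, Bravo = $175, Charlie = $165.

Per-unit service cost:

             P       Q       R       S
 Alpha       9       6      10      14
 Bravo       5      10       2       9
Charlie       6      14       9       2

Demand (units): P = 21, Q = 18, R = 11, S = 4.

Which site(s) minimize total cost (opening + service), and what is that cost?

For any fixed open set, each restaurant goes to its cheapest open site; total = fixed + service.
{Bravo}: P→Bravo 5·21=105, Q→Bravo 10·18=180, R→Bravo 2·11=22, S→Bravo 9·4=36. Service 343; fixed 175; total 518.
{Alpha, Bravo}: P→Bravo 5·21=105, Q→Alpha 6·18=108, R→Bravo 2·11=22, S→Bravo 9·4=36. Service 271; fixed 364; total 635.
{Charlie}: service 485 + fixed 165 = 650
{Alpha, Bravo, Charlie}: P→Bravo 5·21=105, Q→Alpha 6·18=108, R→Bravo 2·11=22, S→Charlie 2·4=8. Service 243; fixed 529; total 772.
No other subset beats 518.

Open Bravo only; minimum total cost 518.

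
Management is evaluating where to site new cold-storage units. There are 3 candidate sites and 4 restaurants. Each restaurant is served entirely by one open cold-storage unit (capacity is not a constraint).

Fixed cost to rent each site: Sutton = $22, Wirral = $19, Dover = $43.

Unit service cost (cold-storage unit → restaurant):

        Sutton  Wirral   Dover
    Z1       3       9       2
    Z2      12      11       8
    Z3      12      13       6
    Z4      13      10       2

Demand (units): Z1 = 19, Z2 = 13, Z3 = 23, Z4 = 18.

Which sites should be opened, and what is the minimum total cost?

Open Dover only; minimum total cost 359.

For any fixed open set, each restaurant goes to its cheapest open site; total = fixed + service.
{Dover}: Z1→Dover 2·19=38, Z2→Dover 8·13=104, Z3→Dover 6·23=138, Z4→Dover 2·18=36. Service 316; fixed 43; total 359.
{Wirral, Dover}: service 316 + fixed 62 = 378
{Sutton, Dover}: service 316 + fixed 65 = 381
{Sutton, Wirral, Dover}: Z1→Dover 2·19=38, Z2→Dover 8·13=104, Z3→Dover 6·23=138, Z4→Dover 2·18=36. Service 316; fixed 84; total 400.
(All 7 nonempty subsets were checked; Dover only is lowest.)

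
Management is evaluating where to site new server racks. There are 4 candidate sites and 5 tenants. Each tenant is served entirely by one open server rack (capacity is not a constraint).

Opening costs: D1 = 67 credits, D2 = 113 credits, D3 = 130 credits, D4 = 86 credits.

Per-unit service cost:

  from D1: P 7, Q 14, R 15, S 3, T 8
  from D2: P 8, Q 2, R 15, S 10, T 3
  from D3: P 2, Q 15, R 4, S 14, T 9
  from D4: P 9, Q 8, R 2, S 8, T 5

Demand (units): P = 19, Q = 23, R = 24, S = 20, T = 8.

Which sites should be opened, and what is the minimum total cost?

Open D1, D2 and D3; minimum total cost 574.

For any fixed open set, each tenant goes to its cheapest open site; total = fixed + service.
{D1, D2, D3}: P→D3 2·19=38, Q→D2 2·23=46, R→D3 4·24=96, S→D1 3·20=60, T→D2 3·8=24. Service 264; fixed 310; total 574.
{D1, D2, D4}: service 311 + fixed 266 = 577
{D1, D2, D3, D4}: service 216 + fixed 396 = 612
{D1}: P→D1 7·19=133, Q→D1 14·23=322, R→D1 15·24=360, S→D1 3·20=60, T→D1 8·8=64. Service 939; fixed 67; total 1006.
No other subset beats 574.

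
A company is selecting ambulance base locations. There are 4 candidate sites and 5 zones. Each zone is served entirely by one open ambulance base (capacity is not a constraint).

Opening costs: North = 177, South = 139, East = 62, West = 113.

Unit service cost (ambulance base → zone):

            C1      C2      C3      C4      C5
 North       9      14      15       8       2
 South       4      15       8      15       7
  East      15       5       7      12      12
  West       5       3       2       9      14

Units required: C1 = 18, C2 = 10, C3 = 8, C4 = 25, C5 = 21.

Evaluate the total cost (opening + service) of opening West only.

Each zone is assigned to its cheapest site among the open ones.
{West}: C1→West 5·18=90, C2→West 3·10=30, C3→West 2·8=16, C4→West 9·25=225, C5→West 14·21=294. Service 655; fixed 113; total 768.

Total cost: 768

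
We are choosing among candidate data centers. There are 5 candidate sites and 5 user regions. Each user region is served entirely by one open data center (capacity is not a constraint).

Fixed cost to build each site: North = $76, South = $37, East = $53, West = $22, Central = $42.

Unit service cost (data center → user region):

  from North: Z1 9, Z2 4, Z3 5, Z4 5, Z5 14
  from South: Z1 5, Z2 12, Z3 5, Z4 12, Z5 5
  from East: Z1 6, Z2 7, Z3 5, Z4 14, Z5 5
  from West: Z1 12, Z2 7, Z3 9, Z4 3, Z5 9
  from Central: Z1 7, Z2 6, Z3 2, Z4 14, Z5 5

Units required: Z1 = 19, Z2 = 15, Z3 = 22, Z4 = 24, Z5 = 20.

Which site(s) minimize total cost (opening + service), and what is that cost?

Open South, West and Central; minimum total cost 502.

For any fixed open set, each user region goes to its cheapest open site; total = fixed + service.
{South, West, Central}: Z1→South 5·19=95, Z2→Central 6·15=90, Z3→Central 2·22=44, Z4→West 3·24=72, Z5→South 5·20=100. Service 401; fixed 101; total 502.
{West, Central}: service 439 + fixed 64 = 503
{East, West, Central}: Z1→East 6·19=114, Z2→Central 6·15=90, Z3→Central 2·22=44, Z4→West 3·24=72, Z5→East 5·20=100. Service 420; fixed 117; total 537.
{North, South, East, West, Central}: Z1→South 5·19=95, Z2→North 4·15=60, Z3→Central 2·22=44, Z4→West 3·24=72, Z5→South 5·20=100. Service 371; fixed 230; total 601.
No other subset beats 502.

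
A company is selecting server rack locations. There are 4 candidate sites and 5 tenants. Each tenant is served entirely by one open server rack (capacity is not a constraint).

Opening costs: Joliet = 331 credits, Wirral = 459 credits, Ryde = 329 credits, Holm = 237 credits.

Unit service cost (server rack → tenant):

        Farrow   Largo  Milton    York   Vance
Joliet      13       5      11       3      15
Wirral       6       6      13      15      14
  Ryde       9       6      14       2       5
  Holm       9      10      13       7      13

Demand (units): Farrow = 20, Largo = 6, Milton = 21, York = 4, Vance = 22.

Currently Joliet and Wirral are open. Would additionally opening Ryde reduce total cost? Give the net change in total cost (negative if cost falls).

No — net change +127 (cost rises by 127).

Current service cost with {Joliet, Wirral}: 701.
Adding Ryde: each tenant re-picks its cheapest; new service cost 499, saving 202.
Extra fixed cost: 329. Net change = 329 − 202 = 127.
(Totals: 1491 → 1618.)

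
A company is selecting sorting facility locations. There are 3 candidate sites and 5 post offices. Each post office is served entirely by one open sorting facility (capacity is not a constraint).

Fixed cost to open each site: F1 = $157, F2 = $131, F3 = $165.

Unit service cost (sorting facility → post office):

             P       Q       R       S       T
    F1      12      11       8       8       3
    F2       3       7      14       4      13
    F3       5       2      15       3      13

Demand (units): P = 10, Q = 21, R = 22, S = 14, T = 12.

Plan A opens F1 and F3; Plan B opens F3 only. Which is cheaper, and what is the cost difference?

Plan A is cheaper by 117.

Plan A: {F1, F3}: P→F3 5·10=50, Q→F3 2·21=42, R→F1 8·22=176, S→F3 3·14=42, T→F1 3·12=36. Service 346; fixed 322; total 668.
Plan B: {F3}: P→F3 5·10=50, Q→F3 2·21=42, R→F3 15·22=330, S→F3 3·14=42, T→F3 13·12=156. Service 620; fixed 165; total 785.
Difference: |668 − 785| = 117.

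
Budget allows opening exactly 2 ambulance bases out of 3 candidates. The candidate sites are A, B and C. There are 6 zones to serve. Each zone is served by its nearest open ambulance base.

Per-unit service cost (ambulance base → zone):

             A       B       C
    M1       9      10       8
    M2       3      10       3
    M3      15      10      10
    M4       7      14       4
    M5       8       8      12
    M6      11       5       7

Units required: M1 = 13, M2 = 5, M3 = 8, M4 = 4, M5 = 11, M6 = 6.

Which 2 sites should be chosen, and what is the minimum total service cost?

With exactly 2 open, each zone uses its cheapest among the chosen.
{B, C}: M1→C 8·13=104, M2→C 3·5=15, M3→B 10·8=80, M4→C 4·4=16, M5→B 8·11=88, M6→B 5·6=30. Service cost 333.
{A, C}: service cost 345
{A, B}: service cost 358
Among all 3 size-2 choices, {B, C} is lowest.

Choose B and C; total service cost 333.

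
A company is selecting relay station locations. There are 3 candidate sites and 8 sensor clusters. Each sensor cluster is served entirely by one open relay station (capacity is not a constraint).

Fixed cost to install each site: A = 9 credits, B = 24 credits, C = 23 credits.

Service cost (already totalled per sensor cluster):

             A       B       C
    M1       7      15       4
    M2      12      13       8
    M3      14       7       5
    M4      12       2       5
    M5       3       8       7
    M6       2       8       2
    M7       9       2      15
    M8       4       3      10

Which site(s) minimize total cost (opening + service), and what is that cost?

Open A and B; minimum total cost 71.

For any fixed open set, each sensor cluster goes to its cheapest open site; total = fixed + service.
{A, B}: M1→A 7, M2→A 12, M3→B 7, M4→B 2, M5→A 3, M6→A 2, M7→B 2, M8→B 3. Service 38; fixed 33; total 71.
{A}: M1→A 7, M2→A 12, M3→A 14, M4→A 12, M5→A 3, M6→A 2, M7→A 9, M8→A 4. Service 63; fixed 9; total 72.
{A, C}: service 40 + fixed 32 = 72
{A, B, C}: service 29 + fixed 56 = 85
No other subset beats 71.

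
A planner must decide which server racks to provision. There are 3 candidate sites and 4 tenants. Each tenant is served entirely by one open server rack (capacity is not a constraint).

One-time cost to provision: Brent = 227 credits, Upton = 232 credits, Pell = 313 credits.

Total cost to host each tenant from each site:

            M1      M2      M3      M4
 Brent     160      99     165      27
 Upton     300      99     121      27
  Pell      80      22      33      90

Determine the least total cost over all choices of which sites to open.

Minimum total cost: 538

For any fixed open set, each tenant goes to its cheapest open site; total = fixed + service.
{Pell}: M1→Pell 80, M2→Pell 22, M3→Pell 33, M4→Pell 90. Service 225; fixed 313; total 538.
{Brent}: service 451 + fixed 227 = 678
{Brent, Pell}: service 162 + fixed 540 = 702
{Brent, Upton, Pell}: M1→Pell 80, M2→Pell 22, M3→Pell 33, M4→Brent 27. Service 162; fixed 772; total 934.
No other subset beats 538.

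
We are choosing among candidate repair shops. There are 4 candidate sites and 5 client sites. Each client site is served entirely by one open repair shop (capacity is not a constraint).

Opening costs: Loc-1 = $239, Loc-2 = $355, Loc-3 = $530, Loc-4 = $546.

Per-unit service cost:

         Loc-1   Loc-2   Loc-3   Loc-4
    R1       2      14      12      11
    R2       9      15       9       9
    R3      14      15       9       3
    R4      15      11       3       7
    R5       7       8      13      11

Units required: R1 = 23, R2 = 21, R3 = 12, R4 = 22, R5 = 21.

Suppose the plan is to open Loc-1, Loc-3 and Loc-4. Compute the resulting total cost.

Total cost: 1799

Each client site is assigned to its cheapest site among the open ones.
{Loc-1, Loc-3, Loc-4}: R1→Loc-1 2·23=46, R2→Loc-1 9·21=189, R3→Loc-4 3·12=36, R4→Loc-3 3·22=66, R5→Loc-1 7·21=147. Service 484; fixed 1315; total 1799.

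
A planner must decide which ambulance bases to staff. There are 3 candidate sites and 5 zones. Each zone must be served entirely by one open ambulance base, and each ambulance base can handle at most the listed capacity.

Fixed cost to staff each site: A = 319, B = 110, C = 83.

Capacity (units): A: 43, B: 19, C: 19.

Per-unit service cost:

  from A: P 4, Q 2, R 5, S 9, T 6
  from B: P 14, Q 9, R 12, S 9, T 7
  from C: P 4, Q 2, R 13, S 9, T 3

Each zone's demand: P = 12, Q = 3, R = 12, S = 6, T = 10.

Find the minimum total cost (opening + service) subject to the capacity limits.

Open {A}: P→A 4·12=48, Q→A 2·3=6, R→A 5·12=60, S→A 9·6=54, T→A 6·10=60.
Loads: A carries 43/43. Service 228; fixed 319; total 547.
Next best feasible plan costs 600.

Minimum total cost: 547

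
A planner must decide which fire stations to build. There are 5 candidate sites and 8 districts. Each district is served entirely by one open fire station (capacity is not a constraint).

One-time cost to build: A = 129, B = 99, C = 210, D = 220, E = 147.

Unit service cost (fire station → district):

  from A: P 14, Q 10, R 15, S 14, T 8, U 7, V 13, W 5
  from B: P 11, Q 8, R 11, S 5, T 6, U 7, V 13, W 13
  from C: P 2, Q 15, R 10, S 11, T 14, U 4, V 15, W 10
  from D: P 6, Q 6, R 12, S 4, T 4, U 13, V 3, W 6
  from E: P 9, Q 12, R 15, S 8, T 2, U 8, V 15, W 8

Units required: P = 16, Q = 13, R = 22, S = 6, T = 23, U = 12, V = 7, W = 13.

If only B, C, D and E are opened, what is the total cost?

Total cost: 1223

Each district is assigned to its cheapest site among the open ones.
{B, C, D, E}: P→C 2·16=32, Q→D 6·13=78, R→C 10·22=220, S→D 4·6=24, T→E 2·23=46, U→C 4·12=48, V→D 3·7=21, W→D 6·13=78. Service 547; fixed 676; total 1223.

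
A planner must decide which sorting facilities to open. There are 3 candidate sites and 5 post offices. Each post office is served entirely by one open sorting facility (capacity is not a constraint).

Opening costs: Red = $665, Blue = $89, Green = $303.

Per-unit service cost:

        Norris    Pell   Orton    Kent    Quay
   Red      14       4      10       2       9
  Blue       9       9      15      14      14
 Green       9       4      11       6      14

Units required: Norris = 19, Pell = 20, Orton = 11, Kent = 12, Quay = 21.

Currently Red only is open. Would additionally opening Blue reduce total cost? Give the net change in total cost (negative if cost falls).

Yes — net change −6 (cost falls by 6).

Current service cost with {Red}: 669.
Adding Blue: each post office re-picks its cheapest; new service cost 574, saving 95.
Extra fixed cost: 89. Net change = 89 − 95 = -6.
(Totals: 1334 → 1328.)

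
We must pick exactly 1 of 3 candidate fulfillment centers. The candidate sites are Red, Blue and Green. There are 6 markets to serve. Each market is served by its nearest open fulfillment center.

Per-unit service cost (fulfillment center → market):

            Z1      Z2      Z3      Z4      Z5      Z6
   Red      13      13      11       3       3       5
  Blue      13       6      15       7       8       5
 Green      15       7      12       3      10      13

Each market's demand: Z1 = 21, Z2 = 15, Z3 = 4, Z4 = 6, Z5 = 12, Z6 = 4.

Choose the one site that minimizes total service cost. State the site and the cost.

Choose Blue only; total service cost 581.

With exactly 1 open, each market uses its cheapest among the chosen.
{Blue}: Z1→Blue 13·21=273, Z2→Blue 6·15=90, Z3→Blue 15·4=60, Z4→Blue 7·6=42, Z5→Blue 8·12=96, Z6→Blue 5·4=20. Service cost 581.
{Red}: service cost 586
{Green}: service cost 658
Among all 3 size-1 choices, {Blue} is lowest.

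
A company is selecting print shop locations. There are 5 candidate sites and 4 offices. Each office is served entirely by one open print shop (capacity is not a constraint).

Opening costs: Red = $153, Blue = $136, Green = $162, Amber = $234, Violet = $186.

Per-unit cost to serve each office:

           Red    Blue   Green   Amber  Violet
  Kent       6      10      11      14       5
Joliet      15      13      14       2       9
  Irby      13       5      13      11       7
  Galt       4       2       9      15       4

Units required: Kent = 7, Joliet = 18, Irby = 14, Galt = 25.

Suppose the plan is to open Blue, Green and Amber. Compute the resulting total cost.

Total cost: 758

Each office is assigned to its cheapest site among the open ones.
{Blue, Green, Amber}: Kent→Blue 10·7=70, Joliet→Amber 2·18=36, Irby→Blue 5·14=70, Galt→Blue 2·25=50. Service 226; fixed 532; total 758.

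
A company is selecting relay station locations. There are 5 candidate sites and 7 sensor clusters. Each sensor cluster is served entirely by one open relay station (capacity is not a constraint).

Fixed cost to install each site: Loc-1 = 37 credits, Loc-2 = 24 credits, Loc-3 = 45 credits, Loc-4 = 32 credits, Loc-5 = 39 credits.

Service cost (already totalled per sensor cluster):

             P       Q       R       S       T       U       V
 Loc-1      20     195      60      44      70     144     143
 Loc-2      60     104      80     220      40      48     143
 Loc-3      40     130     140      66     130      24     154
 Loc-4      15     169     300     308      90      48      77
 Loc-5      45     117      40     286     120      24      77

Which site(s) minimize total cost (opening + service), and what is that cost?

Open Loc-1, Loc-2 and Loc-5; minimum total cost 449.

For any fixed open set, each sensor cluster goes to its cheapest open site; total = fixed + service.
{Loc-1, Loc-2, Loc-5}: P→Loc-1 20, Q→Loc-2 104, R→Loc-5 40, S→Loc-1 44, T→Loc-2 40, U→Loc-5 24, V→Loc-5 77. Service 349; fixed 100; total 449.
{Loc-1, Loc-5}: service 392 + fixed 76 = 468
{Loc-1, Loc-2, Loc-4, Loc-5}: service 344 + fixed 132 = 476
{Loc-1, Loc-2, Loc-3, Loc-4, Loc-5}: service 344 + fixed 177 = 521
No other subset beats 449.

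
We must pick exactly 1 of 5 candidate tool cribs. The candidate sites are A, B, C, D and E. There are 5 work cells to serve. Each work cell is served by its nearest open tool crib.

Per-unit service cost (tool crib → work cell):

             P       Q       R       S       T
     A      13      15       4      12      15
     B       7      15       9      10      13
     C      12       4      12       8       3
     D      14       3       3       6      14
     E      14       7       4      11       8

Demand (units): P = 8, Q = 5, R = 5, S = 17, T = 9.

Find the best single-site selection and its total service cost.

Choose C only; total service cost 339.

With exactly 1 open, each work cell uses its cheapest among the chosen.
{C}: P→C 12·8=96, Q→C 4·5=20, R→C 12·5=60, S→C 8·17=136, T→C 3·9=27. Service cost 339.
{D}: service cost 370
{E}: service cost 426
Among all 5 size-1 choices, {C} is lowest.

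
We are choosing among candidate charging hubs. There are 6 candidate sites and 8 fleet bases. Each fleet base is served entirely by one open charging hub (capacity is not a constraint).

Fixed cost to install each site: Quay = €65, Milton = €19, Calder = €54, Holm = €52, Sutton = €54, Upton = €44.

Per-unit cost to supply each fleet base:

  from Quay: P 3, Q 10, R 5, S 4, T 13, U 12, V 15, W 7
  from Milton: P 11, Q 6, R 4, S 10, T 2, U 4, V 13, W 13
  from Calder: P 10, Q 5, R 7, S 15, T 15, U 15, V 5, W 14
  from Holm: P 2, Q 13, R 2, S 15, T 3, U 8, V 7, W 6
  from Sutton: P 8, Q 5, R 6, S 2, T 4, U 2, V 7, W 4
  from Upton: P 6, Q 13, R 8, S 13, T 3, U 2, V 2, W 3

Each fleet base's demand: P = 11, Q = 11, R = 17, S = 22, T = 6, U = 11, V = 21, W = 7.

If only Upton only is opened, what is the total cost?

Total cost: 778

Each fleet base is assigned to its cheapest site among the open ones.
{Upton}: P→Upton 6·11=66, Q→Upton 13·11=143, R→Upton 8·17=136, S→Upton 13·22=286, T→Upton 3·6=18, U→Upton 2·11=22, V→Upton 2·21=42, W→Upton 3·7=21. Service 734; fixed 44; total 778.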